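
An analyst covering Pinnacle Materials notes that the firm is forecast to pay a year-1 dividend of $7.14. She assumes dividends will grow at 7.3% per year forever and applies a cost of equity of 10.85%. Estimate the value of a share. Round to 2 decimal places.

$201.13

Gordon growth model: P₀ = D₁/(r − g), with D₁ = 7.14 given directly.
P₀ = 7.1400 / (0.1085 − 0.073) = 7.1400 / 0.0355 = 201.1268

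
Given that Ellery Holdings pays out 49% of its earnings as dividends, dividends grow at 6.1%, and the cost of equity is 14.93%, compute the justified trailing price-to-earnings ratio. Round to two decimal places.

Justified trailing P/E = b(1+g)/(r−g) = 0.49×(1+0.061)/(0.1493−0.061) = 5.8878

5.89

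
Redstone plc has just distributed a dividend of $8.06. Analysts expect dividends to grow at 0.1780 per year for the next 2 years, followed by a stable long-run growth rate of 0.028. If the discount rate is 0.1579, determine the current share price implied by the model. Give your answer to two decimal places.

Two-stage DDM. Project D₁…D_2 at 0.178, terminal growth 0.028, discount at r = 0.1579.
D_1 = 9.4947
D_2 = 11.1847
Terminal value at t=2: TV = D_3/(r−g) = 11.4979/(0.1579−0.028) = 88.5135
P₀ = 9.4947/(1+0.1579)^1 + 11.1847/(1+0.1579)^2 + 88.5135/(1+0.1579)^2 = 82.5609

$82.56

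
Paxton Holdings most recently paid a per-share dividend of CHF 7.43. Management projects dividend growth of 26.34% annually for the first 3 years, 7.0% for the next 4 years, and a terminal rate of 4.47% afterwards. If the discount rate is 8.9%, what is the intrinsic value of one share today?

CHF 329.64

Three-stage DDM. Project D₁…D_7; terminal Gordon value at t=7 with g = 0.0447; discount at r = 0.089.
D_1 = 9.3871
D_2 = 11.8596
D_3 = 14.9834
D_4 = 16.0323
D_5 = 17.1545
D_6 = 18.3554
D_7 = 19.6402
TV_7 = 20.5181/(0.089−0.0447) = 463.1636
P₀ = Σ Dₜ/(1+r)ᵗ + TV_7/(1+r)^7 = 329.6398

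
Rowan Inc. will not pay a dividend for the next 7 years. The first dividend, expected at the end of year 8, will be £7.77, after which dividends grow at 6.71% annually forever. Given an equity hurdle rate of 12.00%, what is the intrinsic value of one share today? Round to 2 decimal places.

£66.44

Deferred-dividend DDM. At t=7 the remaining stream is a growing perpetuity with first payment D_8 = 7.77.
V_7 = D_8/(r−g) = 7.77/(0.12−0.0671) = 146.8809
P₀ = V_7/(1+r)^7 = 146.8809/(1+0.12)^7 = 66.4415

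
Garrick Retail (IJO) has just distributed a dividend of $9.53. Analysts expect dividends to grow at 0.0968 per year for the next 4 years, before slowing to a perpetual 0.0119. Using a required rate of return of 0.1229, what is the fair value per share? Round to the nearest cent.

Two-stage DDM. Project D₁…D_4 at 0.0968, terminal growth 0.0119, discount at r = 0.1229.
D_1 = 10.4525
D_2 = 11.4643
D_3 = 12.5741
D_4 = 13.7912
Terminal value at t=4: TV = D_5/(r−g) = 13.9553/(0.1229−0.0119) = 125.7237
P₀ = 10.4525/(1+0.1229)^1 + 11.4643/(1+0.1229)^2 + 12.5741/(1+0.1229)^3 + 13.7912/(1+0.1229)^4 + 125.7237/(1+0.1229)^4 = 115.0333

$115.03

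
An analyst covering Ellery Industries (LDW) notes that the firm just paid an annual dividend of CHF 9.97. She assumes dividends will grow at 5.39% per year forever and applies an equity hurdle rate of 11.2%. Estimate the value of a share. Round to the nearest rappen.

CHF 180.85

Gordon growth model: P₀ = D₁/(r − g). D₁ = 9.97 × (1 + 0.0539) = 10.5074.
P₀ = 10.5074 / (0.112 − 0.0539) = 10.5074 / 0.0581 = 180.8500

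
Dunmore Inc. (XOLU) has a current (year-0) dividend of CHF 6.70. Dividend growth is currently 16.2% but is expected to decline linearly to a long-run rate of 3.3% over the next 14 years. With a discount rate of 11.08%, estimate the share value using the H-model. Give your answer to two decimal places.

CHF 166.72

H-model: P₀ = D₀[(1+g_L) + H(g_S−g_L)]/(r−g_L), with H = 14/2 = 7.
P₀ = 6.70 × [(1+0.033) + 7×(0.162−0.033)] / (0.1108−0.033)
   = 6.70 × 1.9360 / 0.0778 = 166.7249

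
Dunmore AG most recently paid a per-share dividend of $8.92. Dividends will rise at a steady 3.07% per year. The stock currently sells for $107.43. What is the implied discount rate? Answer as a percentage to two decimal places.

11.63%

Rearranging the constant-growth DDM: r = D₁/P₀ + g.
D₁ = 8.92 × (1 + 0.0307) = 9.1938.
r = 9.1938 / 107.43 + 0.0307 = 0.08558 + 0.0307 = 0.11628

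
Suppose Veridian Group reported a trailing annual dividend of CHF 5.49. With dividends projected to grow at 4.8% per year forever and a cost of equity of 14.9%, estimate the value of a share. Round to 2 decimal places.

Gordon growth model: P₀ = D₁/(r − g). D₁ = 5.49 × (1 + 0.048) = 5.7535.
P₀ = 5.7535 / (0.149 − 0.048) = 5.7535 / 0.101 = 56.9655

CHF 56.97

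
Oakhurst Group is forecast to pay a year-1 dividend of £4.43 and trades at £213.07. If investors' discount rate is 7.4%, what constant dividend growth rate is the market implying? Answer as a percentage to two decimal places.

5.32%

From P₀ = D₁/(r − g), the implied growth is g = r − D₁/P₀.
g = 0.074 − 4.43/213.07 = 0.074 − 0.02079 = 0.05321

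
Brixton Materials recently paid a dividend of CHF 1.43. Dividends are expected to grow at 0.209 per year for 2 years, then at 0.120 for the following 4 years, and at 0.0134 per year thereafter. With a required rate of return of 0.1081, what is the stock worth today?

CHF 29.27

Three-stage DDM. Project D₁…D_6; terminal Gordon value at t=6 with g = 0.0134; discount at r = 0.1081.
D_1 = 1.7289
D_2 = 2.0902
D_3 = 2.3410
D_4 = 2.6220
D_5 = 2.9366
D_6 = 3.2890
TV_6 = 3.3330/(0.1081−0.0134) = 35.1959
P₀ = Σ Dₜ/(1+r)ᵗ + TV_6/(1+r)^6 = 29.2680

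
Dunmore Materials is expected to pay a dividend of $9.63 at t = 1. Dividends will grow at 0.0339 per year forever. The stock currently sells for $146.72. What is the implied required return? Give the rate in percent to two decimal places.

9.95%

Rearranging the constant-growth DDM: r = D₁/P₀ + g.
r = 9.6300 / 146.72 + 0.0339 = 0.06564 + 0.0339 = 0.09954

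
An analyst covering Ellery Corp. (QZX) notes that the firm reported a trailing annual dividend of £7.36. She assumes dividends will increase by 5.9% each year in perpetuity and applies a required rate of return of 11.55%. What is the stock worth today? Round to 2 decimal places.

£137.95

Gordon growth model: P₀ = D₁/(r − g). D₁ = 7.36 × (1 + 0.059) = 7.7942.
P₀ = 7.7942 / (0.1155 − 0.059) = 7.7942 / 0.0565 = 137.9512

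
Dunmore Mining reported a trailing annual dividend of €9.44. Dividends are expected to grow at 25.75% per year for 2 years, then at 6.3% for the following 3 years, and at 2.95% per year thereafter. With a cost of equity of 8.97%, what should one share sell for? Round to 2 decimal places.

€258.92

Three-stage DDM. Project D₁…D_5; terminal Gordon value at t=5 with g = 0.0295; discount at r = 0.0897.
D_1 = 11.8708
D_2 = 14.9275
D_3 = 15.8680
D_4 = 16.8676
D_5 = 17.9303
TV_5 = 18.4593/(0.0897−0.0295) = 306.6321
P₀ = Σ Dₜ/(1+r)ᵗ + TV_5/(1+r)^5 = 258.9243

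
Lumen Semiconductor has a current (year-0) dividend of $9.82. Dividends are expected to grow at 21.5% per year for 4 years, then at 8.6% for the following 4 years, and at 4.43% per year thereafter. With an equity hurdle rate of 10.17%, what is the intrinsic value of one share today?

Three-stage DDM. Project D₁…D_8; terminal Gordon value at t=8 with g = 0.0443; discount at r = 0.1017.
D_1 = 11.9313
D_2 = 14.4965
D_3 = 17.6133
D_4 = 21.4001
D_5 = 23.2406
D_6 = 25.2392
D_7 = 27.4098
D_8 = 29.7671
TV_8 = 31.0857/(0.1017−0.0443) = 541.5634
P₀ = Σ Dₜ/(1+r)ᵗ + TV_8/(1+r)^8 = 356.0789

$356.08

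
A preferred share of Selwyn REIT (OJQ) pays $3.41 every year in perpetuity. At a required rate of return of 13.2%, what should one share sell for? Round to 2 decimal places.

Zero-growth DDM (perpetuity): P₀ = D/r = 3.41 / 0.132 = 25.8333

$25.83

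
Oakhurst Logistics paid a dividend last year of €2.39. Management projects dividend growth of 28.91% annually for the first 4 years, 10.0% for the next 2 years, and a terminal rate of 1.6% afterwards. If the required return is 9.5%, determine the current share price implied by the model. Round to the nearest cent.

€83.44

Three-stage DDM. Project D₁…D_6; terminal Gordon value at t=6 with g = 0.016; discount at r = 0.095.
D_1 = 3.0809
D_2 = 3.9717
D_3 = 5.1199
D_4 = 6.6000
D_5 = 7.2600
D_6 = 7.9860
TV_6 = 8.1138/(0.095−0.016) = 102.7061
P₀ = Σ Dₜ/(1+r)ᵗ + TV_6/(1+r)^6 = 83.4425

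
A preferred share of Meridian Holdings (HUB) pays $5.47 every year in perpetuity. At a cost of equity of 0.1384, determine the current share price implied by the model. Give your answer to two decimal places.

Zero-growth DDM (perpetuity): P₀ = D/r = 5.47 / 0.1384 = 39.5231

$39.52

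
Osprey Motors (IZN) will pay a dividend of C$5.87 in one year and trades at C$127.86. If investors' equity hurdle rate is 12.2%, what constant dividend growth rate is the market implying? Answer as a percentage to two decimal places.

From P₀ = D₁/(r − g), the implied growth is g = r − D₁/P₀.
g = 0.122 − 5.87/127.86 = 0.122 − 0.04591 = 0.07609

7.61%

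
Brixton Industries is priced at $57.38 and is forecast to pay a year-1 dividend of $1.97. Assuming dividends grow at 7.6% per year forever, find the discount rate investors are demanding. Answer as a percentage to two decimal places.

11.03%

Rearranging the constant-growth DDM: r = D₁/P₀ + g.
r = 1.9700 / 57.38 + 0.076 = 0.03433 + 0.076 = 0.11033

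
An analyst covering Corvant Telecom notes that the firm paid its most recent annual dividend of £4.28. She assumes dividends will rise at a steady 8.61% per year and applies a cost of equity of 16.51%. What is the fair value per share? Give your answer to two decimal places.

£58.84

Gordon growth model: P₀ = D₁/(r − g). D₁ = 4.28 × (1 + 0.0861) = 4.6485.
P₀ = 4.6485 / (0.1651 − 0.0861) = 4.6485 / 0.079 = 58.8419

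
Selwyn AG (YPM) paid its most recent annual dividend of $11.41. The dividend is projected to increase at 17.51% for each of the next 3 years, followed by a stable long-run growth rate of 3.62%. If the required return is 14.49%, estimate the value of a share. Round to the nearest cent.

$153.67

Two-stage DDM. Project D₁…D_3 at 0.1751, terminal growth 0.0362, discount at r = 0.1449.
D_1 = 13.4079
D_2 = 15.7556
D_3 = 18.5144
Terminal value at t=3: TV = D_4/(r−g) = 19.1846/(0.1449−0.0362) = 176.4917
P₀ = 13.4079/(1+0.1449)^1 + 15.7556/(1+0.1449)^2 + 18.5144/(1+0.1449)^3 + 176.4917/(1+0.1449)^3 = 153.6716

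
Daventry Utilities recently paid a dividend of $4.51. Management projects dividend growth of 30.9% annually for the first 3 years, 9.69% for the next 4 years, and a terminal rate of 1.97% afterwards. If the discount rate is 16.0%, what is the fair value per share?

$77.56

Three-stage DDM. Project D₁…D_7; terminal Gordon value at t=7 with g = 0.0197; discount at r = 0.16.
D_1 = 5.9036
D_2 = 7.7278
D_3 = 10.1157
D_4 = 11.0959
D_5 = 12.1711
D_6 = 13.3505
D_7 = 14.6441
TV_7 = 14.9326/(0.16−0.0197) = 106.4335
P₀ = Σ Dₜ/(1+r)ᵗ + TV_7/(1+r)^7 = 77.5564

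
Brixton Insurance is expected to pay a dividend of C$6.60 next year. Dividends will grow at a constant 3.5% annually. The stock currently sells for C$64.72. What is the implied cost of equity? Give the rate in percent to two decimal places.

13.70%

Rearranging the constant-growth DDM: r = D₁/P₀ + g.
r = 6.6000 / 64.72 + 0.035 = 0.10198 + 0.035 = 0.13698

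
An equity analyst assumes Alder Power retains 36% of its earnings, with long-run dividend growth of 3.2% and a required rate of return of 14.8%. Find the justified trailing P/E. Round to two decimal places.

5.69

Payout ratio b = 1 − 0.36 = 0.64.
Justified trailing P/E = b(1+g)/(r−g) = 0.64×(1+0.032)/(0.148−0.032) = 5.6938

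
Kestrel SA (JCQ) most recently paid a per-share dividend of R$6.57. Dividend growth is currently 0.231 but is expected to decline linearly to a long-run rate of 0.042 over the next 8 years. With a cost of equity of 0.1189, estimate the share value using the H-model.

R$153.61

H-model: P₀ = D₀[(1+g_L) + H(g_S−g_L)]/(r−g_L), with H = 8/2 = 4.
P₀ = 6.57 × [(1+0.042) + 4×(0.231−0.042)] / (0.1189−0.042)
   = 6.57 × 1.7980 / 0.0769 = 153.6133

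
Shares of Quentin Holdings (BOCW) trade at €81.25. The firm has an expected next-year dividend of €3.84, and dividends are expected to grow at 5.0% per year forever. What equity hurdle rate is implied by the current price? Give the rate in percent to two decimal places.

Rearranging the constant-growth DDM: r = D₁/P₀ + g.
r = 3.8400 / 81.25 + 0.05 = 0.04726 + 0.05 = 0.09726

9.73%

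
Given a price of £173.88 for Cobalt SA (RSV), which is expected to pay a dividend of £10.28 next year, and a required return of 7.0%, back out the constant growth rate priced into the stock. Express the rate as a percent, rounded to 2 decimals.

1.09%

From P₀ = D₁/(r − g), the implied growth is g = r − D₁/P₀.
g = 0.07 − 10.28/173.88 = 0.07 − 0.05912 = 0.01088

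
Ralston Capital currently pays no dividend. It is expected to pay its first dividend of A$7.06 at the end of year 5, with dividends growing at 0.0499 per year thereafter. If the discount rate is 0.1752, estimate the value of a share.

Deferred-dividend DDM. At t=4 the remaining stream is a growing perpetuity with first payment D_5 = 7.06.
V_4 = D_5/(r−g) = 7.06/(0.1752−0.0499) = 56.3448
P₀ = V_4/(1+r)^4 = 56.3448/(1+0.1752)^4 = 29.5397

A$29.54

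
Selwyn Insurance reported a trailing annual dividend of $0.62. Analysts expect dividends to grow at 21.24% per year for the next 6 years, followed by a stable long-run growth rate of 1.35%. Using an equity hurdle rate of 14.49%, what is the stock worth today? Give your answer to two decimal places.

$11.31

Two-stage DDM. Project D₁…D_6 at 0.2124, terminal growth 0.0135, discount at r = 0.1449.
D_1 = 0.7517
D_2 = 0.9113
D_3 = 1.1049
D_4 = 1.3396
D_5 = 1.6241
D_6 = 1.9691
Terminal value at t=6: TV = D_7/(r−g) = 1.9957/(0.1449−0.0135) = 15.1878
P₀ = 0.7517/(1+0.1449)^1 + 0.9113/(1+0.1449)^2 + 1.1049/(1+0.1449)^3 + 1.3396/(1+0.1449)^4 + 1.6241/(1+0.1449)^5 + 1.9691/(1+0.1449)^6 + 15.1878/(1+0.1449)^6 = 11.3112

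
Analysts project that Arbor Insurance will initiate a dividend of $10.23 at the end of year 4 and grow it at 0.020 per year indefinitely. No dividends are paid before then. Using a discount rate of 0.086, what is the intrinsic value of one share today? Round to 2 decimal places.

Deferred-dividend DDM. At t=3 the remaining stream is a growing perpetuity with first payment D_4 = 10.23.
V_3 = D_4/(r−g) = 10.23/(0.086−0.02) = 155.0000
P₀ = V_3/(1+r)^3 = 155.0000/(1+0.086)^3 = 121.0158

$121.02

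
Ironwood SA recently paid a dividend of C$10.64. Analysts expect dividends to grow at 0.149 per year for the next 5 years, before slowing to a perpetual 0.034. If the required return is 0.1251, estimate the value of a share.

Two-stage DDM. Project D₁…D_5 at 0.149, terminal growth 0.034, discount at r = 0.1251.
D_1 = 12.2254
D_2 = 14.0469
D_3 = 16.1399
D_4 = 18.5448
D_5 = 21.3080
Terminal value at t=5: TV = D_6/(r−g) = 22.0324/(0.1251−0.034) = 241.8488
P₀ = 12.2254/(1+0.1251)^1 + 14.0469/(1+0.1251)^2 + 16.1399/(1+0.1251)^3 + 18.5448/(1+0.1251)^4 + 21.3080/(1+0.1251)^5 + 241.8488/(1+0.1251)^5 = 190.8371

C$190.84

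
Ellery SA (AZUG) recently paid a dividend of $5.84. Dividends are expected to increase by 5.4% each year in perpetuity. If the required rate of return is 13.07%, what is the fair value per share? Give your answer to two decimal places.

$80.25

Gordon growth model: P₀ = D₁/(r − g). D₁ = 5.84 × (1 + 0.054) = 6.1554.
P₀ = 6.1554 / (0.1307 − 0.054) = 6.1554 / 0.0767 = 80.2524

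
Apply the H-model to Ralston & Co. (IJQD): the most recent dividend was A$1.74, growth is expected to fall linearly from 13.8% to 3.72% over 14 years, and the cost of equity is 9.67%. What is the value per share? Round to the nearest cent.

H-model: P₀ = D₀[(1+g_L) + H(g_S−g_L)]/(r−g_L), with H = 14/2 = 7.
P₀ = 1.74 × [(1+0.0372) + 7×(0.138−0.0372)] / (0.0967−0.0372)
   = 1.74 × 1.7428 / 0.0595 = 50.9659

A$50.97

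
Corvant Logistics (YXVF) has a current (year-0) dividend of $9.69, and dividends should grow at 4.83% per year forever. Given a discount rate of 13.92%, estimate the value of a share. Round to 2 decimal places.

Gordon growth model: P₀ = D₁/(r − g). D₁ = 9.69 × (1 + 0.0483) = 10.1580.
P₀ = 10.1580 / (0.1392 − 0.0483) = 10.1580 / 0.0909 = 111.7495

$111.75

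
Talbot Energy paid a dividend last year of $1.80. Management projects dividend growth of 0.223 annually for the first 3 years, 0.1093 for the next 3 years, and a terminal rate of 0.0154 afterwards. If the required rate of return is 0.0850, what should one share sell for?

Three-stage DDM. Project D₁…D_6; terminal Gordon value at t=6 with g = 0.0154; discount at r = 0.085.
D_1 = 2.2014
D_2 = 2.6923
D_3 = 3.2927
D_4 = 3.6526
D_5 = 4.0518
D_6 = 4.4947
TV_6 = 4.5639/(0.085−0.0154) = 65.5733
P₀ = Σ Dₜ/(1+r)ᵗ + TV_6/(1+r)^6 = 55.1719

$55.17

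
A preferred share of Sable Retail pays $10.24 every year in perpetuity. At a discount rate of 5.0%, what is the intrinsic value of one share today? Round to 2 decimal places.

Zero-growth DDM (perpetuity): P₀ = D/r = 10.24 / 0.05 = 204.8000

$204.80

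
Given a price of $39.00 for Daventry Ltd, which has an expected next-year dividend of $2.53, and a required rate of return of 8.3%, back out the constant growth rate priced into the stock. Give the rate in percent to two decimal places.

1.81%

From P₀ = D₁/(r − g), the implied growth is g = r − D₁/P₀.
g = 0.083 − 2.53/39.00 = 0.083 − 0.06487 = 0.01813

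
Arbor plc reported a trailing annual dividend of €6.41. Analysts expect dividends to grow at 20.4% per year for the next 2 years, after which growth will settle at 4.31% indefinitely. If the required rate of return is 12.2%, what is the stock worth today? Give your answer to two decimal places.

Two-stage DDM. Project D₁…D_2 at 0.204, terminal growth 0.0431, discount at r = 0.122.
D_1 = 7.7176
D_2 = 9.2920
Terminal value at t=2: TV = D_3/(r−g) = 9.6925/(0.122−0.0431) = 122.8457
P₀ = 7.7176/(1+0.122)^1 + 9.2920/(1+0.122)^2 + 122.8457/(1+0.122)^2 = 111.8427

€111.84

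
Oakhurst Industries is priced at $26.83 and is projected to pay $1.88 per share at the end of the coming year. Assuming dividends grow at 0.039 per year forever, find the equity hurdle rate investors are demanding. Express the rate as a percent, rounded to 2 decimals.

10.91%

Rearranging the constant-growth DDM: r = D₁/P₀ + g.
r = 1.8800 / 26.83 + 0.039 = 0.07007 + 0.039 = 0.10907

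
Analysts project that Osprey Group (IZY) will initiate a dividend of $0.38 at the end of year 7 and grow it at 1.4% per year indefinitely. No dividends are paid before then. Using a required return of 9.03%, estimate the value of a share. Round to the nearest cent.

Deferred-dividend DDM. At t=6 the remaining stream is a growing perpetuity with first payment D_7 = 0.38.
V_6 = D_7/(r−g) = 0.38/(0.0903−0.014) = 4.9803
P₀ = V_6/(1+r)^6 = 4.9803/(1+0.0903)^6 = 2.9647

$2.96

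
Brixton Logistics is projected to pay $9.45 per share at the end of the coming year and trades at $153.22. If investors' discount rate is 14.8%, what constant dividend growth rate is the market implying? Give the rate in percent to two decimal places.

From P₀ = D₁/(r − g), the implied growth is g = r − D₁/P₀.
g = 0.148 − 9.45/153.22 = 0.148 − 0.06168 = 0.08632

8.63%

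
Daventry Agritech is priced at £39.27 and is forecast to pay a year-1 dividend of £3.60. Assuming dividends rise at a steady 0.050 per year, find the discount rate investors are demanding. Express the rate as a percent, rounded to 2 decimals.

14.17%

Rearranging the constant-growth DDM: r = D₁/P₀ + g.
r = 3.6000 / 39.27 + 0.05 = 0.09167 + 0.05 = 0.14167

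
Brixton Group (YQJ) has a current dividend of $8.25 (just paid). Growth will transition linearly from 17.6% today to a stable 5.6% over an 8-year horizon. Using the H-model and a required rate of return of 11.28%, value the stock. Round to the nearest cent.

H-model: P₀ = D₀[(1+g_L) + H(g_S−g_L)]/(r−g_L), with H = 8/2 = 4.
P₀ = 8.25 × [(1+0.056) + 4×(0.176−0.056)] / (0.1128−0.056)
   = 8.25 × 1.5360 / 0.0568 = 223.0986

$223.10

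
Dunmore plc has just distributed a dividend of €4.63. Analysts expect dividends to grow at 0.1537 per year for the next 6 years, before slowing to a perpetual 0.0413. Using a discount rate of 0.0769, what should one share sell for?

Two-stage DDM. Project D₁…D_6 at 0.1537, terminal growth 0.0413, discount at r = 0.0769.
D_1 = 5.3416
D_2 = 6.1626
D_3 = 7.1098
D_4 = 8.2026
D_5 = 9.4634
D_6 = 10.9179
Terminal value at t=6: TV = D_7/(r−g) = 11.3688/(0.0769−0.0413) = 319.3480
P₀ = 5.3416/(1+0.0769)^1 + 6.1626/(1+0.0769)^2 + 7.1098/(1+0.0769)^3 + 8.2026/(1+0.0769)^4 + 9.4634/(1+0.0769)^5 + 10.9179/(1+0.0769)^6 + 319.3480/(1+0.0769)^6 = 240.3439

€240.34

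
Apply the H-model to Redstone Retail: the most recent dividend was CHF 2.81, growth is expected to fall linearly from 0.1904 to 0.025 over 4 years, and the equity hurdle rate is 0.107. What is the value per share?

CHF 46.46

H-model: P₀ = D₀[(1+g_L) + H(g_S−g_L)]/(r−g_L), with H = 4/2 = 2.
P₀ = 2.81 × [(1+0.025) + 2×(0.1904−0.025)] / (0.107−0.025)
   = 2.81 × 1.3558 / 0.082 = 46.4610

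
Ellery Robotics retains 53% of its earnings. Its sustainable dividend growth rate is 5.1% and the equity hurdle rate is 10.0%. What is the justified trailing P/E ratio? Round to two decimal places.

Payout ratio b = 1 − 0.53 = 0.47.
Justified trailing P/E = b(1+g)/(r−g) = 0.47×(1+0.051)/(0.1−0.051) = 10.0810

10.08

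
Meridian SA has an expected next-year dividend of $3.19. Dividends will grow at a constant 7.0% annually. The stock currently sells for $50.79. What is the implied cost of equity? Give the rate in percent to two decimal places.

13.28%

Rearranging the constant-growth DDM: r = D₁/P₀ + g.
r = 3.1900 / 50.79 + 0.07 = 0.06281 + 0.07 = 0.13281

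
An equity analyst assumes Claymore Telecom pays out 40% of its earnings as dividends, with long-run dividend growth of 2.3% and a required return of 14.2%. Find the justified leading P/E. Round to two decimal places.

3.36

Justified leading P/E = b/(r−g) = 0.40/(0.142−0.023) = 3.3613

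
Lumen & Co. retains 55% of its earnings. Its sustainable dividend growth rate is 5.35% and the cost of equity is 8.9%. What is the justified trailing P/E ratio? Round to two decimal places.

Payout ratio b = 1 − 0.55 = 0.45.
Justified trailing P/E = b(1+g)/(r−g) = 0.45×(1+0.0535)/(0.089−0.0535) = 13.3542

13.35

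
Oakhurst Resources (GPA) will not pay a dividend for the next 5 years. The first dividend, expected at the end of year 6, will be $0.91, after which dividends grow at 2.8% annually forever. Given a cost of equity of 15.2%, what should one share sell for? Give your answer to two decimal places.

$3.62

Deferred-dividend DDM. At t=5 the remaining stream is a growing perpetuity with first payment D_6 = 0.91.
V_5 = D_6/(r−g) = 0.91/(0.152−0.028) = 7.3387
P₀ = V_5/(1+r)^5 = 7.3387/(1+0.152)^5 = 3.6171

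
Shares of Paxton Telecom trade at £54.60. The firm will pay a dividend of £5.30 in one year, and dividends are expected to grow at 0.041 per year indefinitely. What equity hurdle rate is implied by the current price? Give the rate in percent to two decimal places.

Rearranging the constant-growth DDM: r = D₁/P₀ + g.
r = 5.3000 / 54.60 + 0.041 = 0.09707 + 0.041 = 0.13807

13.81%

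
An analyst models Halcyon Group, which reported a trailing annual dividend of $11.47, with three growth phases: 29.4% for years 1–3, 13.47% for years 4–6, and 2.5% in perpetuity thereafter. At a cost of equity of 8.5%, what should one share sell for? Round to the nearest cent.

Three-stage DDM. Project D₁…D_6; terminal Gordon value at t=6 with g = 0.025; discount at r = 0.085.
D_1 = 14.8422
D_2 = 19.2058
D_3 = 24.8523
D_4 = 28.1999
D_5 = 31.9984
D_6 = 36.3086
TV_6 = 37.2163/(0.085−0.025) = 620.2718
P₀ = Σ Dₜ/(1+r)ᵗ + TV_6/(1+r)^6 = 493.5274

$493.53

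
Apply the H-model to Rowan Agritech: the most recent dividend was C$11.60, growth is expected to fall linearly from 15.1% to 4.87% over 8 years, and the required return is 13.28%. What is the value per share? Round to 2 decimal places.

C$201.09

H-model: P₀ = D₀[(1+g_L) + H(g_S−g_L)]/(r−g_L), with H = 8/2 = 4.
P₀ = 11.60 × [(1+0.0487) + 4×(0.151−0.0487)] / (0.1328−0.0487)
   = 11.60 × 1.4579 / 0.0841 = 201.0897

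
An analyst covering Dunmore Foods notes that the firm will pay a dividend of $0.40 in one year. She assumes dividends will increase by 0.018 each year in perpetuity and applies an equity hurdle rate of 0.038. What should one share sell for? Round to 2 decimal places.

Gordon growth model: P₀ = D₁/(r − g), with D₁ = 0.40 given directly.
P₀ = 0.4000 / (0.038 − 0.018) = 0.4000 / 0.02 = 20.0000

$20.00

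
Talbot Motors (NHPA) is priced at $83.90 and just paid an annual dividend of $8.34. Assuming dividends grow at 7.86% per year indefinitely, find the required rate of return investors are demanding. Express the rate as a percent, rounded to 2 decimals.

Rearranging the constant-growth DDM: r = D₁/P₀ + g.
D₁ = 8.34 × (1 + 0.0786) = 8.9955.
r = 8.9955 / 83.90 + 0.0786 = 0.10722 + 0.0786 = 0.18582

18.58%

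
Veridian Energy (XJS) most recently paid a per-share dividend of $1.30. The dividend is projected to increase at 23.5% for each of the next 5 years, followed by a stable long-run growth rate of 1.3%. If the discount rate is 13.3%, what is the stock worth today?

$25.37

Two-stage DDM. Project D₁…D_5 at 0.235, terminal growth 0.013, discount at r = 0.133.
D_1 = 1.6055
D_2 = 1.9828
D_3 = 2.4487
D_4 = 3.0242
D_5 = 3.7349
Terminal value at t=5: TV = D_6/(r−g) = 3.7834/(0.133−0.013) = 31.5287
P₀ = 1.6055/(1+0.133)^1 + 1.9828/(1+0.133)^2 + 2.4487/(1+0.133)^3 + 3.0242/(1+0.133)^4 + 3.7349/(1+0.133)^5 + 31.5287/(1+0.133)^5 = 25.3682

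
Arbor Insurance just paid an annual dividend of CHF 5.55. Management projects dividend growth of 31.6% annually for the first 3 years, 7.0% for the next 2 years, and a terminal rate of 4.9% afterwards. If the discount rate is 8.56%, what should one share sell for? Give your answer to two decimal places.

CHF 319.40

Three-stage DDM. Project D₁…D_5; terminal Gordon value at t=5 with g = 0.049; discount at r = 0.0856.
D_1 = 7.3038
D_2 = 9.6118
D_3 = 12.6491
D_4 = 13.5346
D_5 = 14.4820
TV_5 = 15.1916/(0.0856−0.049) = 415.0712
P₀ = Σ Dₜ/(1+r)ᵗ + TV_5/(1+r)^5 = 319.3988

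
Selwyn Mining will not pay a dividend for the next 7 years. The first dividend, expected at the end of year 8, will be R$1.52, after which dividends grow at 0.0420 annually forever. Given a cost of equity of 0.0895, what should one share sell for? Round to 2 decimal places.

R$17.56

Deferred-dividend DDM. At t=7 the remaining stream is a growing perpetuity with first payment D_8 = 1.52.
V_7 = D_8/(r−g) = 1.52/(0.0895−0.042) = 32.0000
P₀ = V_7/(1+r)^7 = 32.0000/(1+0.0895)^7 = 17.5614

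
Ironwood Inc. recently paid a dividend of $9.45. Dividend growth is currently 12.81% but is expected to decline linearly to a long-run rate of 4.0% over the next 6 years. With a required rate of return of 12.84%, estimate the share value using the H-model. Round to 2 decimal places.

H-model: P₀ = D₀[(1+g_L) + H(g_S−g_L)]/(r−g_L), with H = 6/2 = 3.
P₀ = 9.45 × [(1+0.04) + 3×(0.1281−0.04)] / (0.1284−0.04)
   = 9.45 × 1.3043 / 0.0884 = 139.4303

$139.43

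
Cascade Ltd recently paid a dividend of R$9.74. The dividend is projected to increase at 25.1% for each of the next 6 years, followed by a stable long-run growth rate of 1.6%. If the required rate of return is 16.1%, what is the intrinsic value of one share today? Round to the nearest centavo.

Two-stage DDM. Project D₁…D_6 at 0.251, terminal growth 0.016, discount at r = 0.161.
D_1 = 12.1847
D_2 = 15.2431
D_3 = 19.0691
D_4 = 23.8555
D_5 = 29.8432
D_6 = 37.3339
Terminal value at t=6: TV = D_7/(r−g) = 37.9312/(0.161−0.016) = 261.5944
P₀ = 12.1847/(1+0.161)^1 + 15.2431/(1+0.161)^2 + 19.0691/(1+0.161)^3 + 23.8555/(1+0.161)^4 + 29.8432/(1+0.161)^5 + 37.3339/(1+0.161)^6 + 261.5944/(1+0.161)^6 = 183.3265

R$183.33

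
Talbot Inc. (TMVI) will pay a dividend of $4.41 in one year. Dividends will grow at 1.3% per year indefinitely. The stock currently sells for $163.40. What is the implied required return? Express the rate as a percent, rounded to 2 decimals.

Rearranging the constant-growth DDM: r = D₁/P₀ + g.
r = 4.4100 / 163.40 + 0.013 = 0.02699 + 0.013 = 0.03999

4.00%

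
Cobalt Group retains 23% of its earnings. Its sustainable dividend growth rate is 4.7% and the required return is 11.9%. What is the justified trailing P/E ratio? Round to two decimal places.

Payout ratio b = 1 − 0.23 = 0.77.
Justified trailing P/E = b(1+g)/(r−g) = 0.77×(1+0.047)/(0.119−0.047) = 11.1971

11.20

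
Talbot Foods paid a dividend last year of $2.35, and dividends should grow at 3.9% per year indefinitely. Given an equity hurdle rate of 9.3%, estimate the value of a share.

Gordon growth model: P₀ = D₁/(r − g). D₁ = 2.35 × (1 + 0.039) = 2.4417.
P₀ = 2.4417 / (0.093 − 0.039) = 2.4417 / 0.054 = 45.2157

$45.22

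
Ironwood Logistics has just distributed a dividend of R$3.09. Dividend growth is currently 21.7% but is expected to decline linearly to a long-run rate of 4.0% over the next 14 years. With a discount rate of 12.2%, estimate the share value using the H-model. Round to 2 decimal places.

H-model: P₀ = D₀[(1+g_L) + H(g_S−g_L)]/(r−g_L), with H = 14/2 = 7.
P₀ = 3.09 × [(1+0.04) + 7×(0.217−0.04)] / (0.122−0.04)
   = 3.09 × 2.2790 / 0.082 = 85.8794

R$85.88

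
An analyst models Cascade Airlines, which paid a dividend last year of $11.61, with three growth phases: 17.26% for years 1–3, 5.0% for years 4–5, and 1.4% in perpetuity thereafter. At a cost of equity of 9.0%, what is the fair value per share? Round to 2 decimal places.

$246.68

Three-stage DDM. Project D₁…D_5; terminal Gordon value at t=5 with g = 0.014; discount at r = 0.09.
D_1 = 13.6139
D_2 = 15.9636
D_3 = 18.7190
D_4 = 19.6549
D_5 = 20.6377
TV_5 = 20.9266/(0.09−0.014) = 275.3499
P₀ = Σ Dₜ/(1+r)ᵗ + TV_5/(1+r)^5 = 246.6762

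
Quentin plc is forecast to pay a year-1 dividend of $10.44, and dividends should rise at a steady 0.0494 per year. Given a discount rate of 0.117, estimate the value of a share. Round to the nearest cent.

Gordon growth model: P₀ = D₁/(r − g), with D₁ = 10.44 given directly.
P₀ = 10.4400 / (0.117 − 0.0494) = 10.4400 / 0.0676 = 154.4379

$154.44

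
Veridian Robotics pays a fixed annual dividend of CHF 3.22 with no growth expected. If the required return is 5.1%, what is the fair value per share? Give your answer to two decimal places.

CHF 63.14

Zero-growth DDM (perpetuity): P₀ = D/r = 3.22 / 0.051 = 63.1373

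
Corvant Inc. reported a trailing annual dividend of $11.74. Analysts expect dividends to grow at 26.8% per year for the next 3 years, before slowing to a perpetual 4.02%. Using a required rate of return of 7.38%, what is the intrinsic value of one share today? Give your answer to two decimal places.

Two-stage DDM. Project D₁…D_3 at 0.268, terminal growth 0.0402, discount at r = 0.0738.
D_1 = 14.8863
D_2 = 18.8759
D_3 = 23.9346
Terminal value at t=3: TV = D_4/(r−g) = 24.8968/(0.0738−0.0402) = 740.9748
P₀ = 14.8863/(1+0.0738)^1 + 18.8759/(1+0.0738)^2 + 23.9346/(1+0.0738)^3 + 740.9748/(1+0.0738)^3 = 648.0221

$648.02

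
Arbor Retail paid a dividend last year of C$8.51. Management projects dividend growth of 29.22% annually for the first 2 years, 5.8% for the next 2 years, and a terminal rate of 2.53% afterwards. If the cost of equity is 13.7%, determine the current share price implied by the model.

C$127.77

Three-stage DDM. Project D₁…D_4; terminal Gordon value at t=4 with g = 0.0253; discount at r = 0.137.
D_1 = 10.9966
D_2 = 14.2098
D_3 = 15.0340
D_4 = 15.9060
TV_4 = 16.3084/(0.137−0.0253) = 146.0018
P₀ = Σ Dₜ/(1+r)ᵗ + TV_4/(1+r)^4 = 127.7696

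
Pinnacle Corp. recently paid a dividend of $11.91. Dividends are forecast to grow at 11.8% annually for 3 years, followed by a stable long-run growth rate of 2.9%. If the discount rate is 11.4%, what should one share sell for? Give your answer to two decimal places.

$181.73

Two-stage DDM. Project D₁…D_3 at 0.118, terminal growth 0.029, discount at r = 0.114.
D_1 = 13.3154
D_2 = 14.8866
D_3 = 16.6432
Terminal value at t=3: TV = D_4/(r−g) = 17.1259/(0.114−0.029) = 201.4808
P₀ = 13.3154/(1+0.114)^1 + 14.8866/(1+0.114)^2 + 16.6432/(1+0.114)^3 + 201.4808/(1+0.114)^3 = 181.7270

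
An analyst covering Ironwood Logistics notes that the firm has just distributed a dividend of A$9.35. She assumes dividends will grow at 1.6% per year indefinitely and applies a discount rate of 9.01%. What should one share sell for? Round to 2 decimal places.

Gordon growth model: P₀ = D₁/(r − g). D₁ = 9.35 × (1 + 0.016) = 9.4996.
P₀ = 9.4996 / (0.0901 − 0.016) = 9.4996 / 0.0741 = 128.1997

A$128.20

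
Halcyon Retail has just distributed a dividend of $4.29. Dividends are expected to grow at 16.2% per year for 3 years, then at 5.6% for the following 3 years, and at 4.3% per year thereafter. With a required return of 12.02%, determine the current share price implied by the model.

Three-stage DDM. Project D₁…D_6; terminal Gordon value at t=6 with g = 0.043; discount at r = 0.1202.
D_1 = 4.9850
D_2 = 5.7925
D_3 = 6.7309
D_4 = 7.1079
D_5 = 7.5059
D_6 = 7.9262
TV_6 = 8.2671/(0.1202−0.043) = 107.0864
P₀ = Σ Dₜ/(1+r)ᵗ + TV_6/(1+r)^6 = 80.8304

$80.83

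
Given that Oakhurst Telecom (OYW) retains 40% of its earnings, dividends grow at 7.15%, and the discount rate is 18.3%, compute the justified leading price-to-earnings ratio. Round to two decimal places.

5.38

Payout ratio b = 1 − 0.40 = 0.60.
Justified leading P/E = b/(r−g) = 0.60/(0.183−0.0715) = 5.3812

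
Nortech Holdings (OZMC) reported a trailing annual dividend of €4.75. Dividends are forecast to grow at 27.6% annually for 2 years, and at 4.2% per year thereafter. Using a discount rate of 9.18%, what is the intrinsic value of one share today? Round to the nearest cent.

€147.79

Two-stage DDM. Project D₁…D_2 at 0.276, terminal growth 0.042, discount at r = 0.0918.
D_1 = 6.0610
D_2 = 7.7338
Terminal value at t=2: TV = D_3/(r−g) = 8.0587/(0.0918−0.042) = 161.8204
P₀ = 6.0610/(1+0.0918)^1 + 7.7338/(1+0.0918)^2 + 161.8204/(1+0.0918)^2 = 147.7916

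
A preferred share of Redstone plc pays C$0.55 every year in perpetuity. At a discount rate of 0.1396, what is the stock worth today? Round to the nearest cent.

C$3.94

Zero-growth DDM (perpetuity): P₀ = D/r = 0.55 / 0.1396 = 3.9398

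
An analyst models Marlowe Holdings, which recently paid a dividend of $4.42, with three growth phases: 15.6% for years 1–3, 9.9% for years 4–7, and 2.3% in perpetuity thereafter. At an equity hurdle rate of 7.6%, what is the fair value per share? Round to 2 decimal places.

Three-stage DDM. Project D₁…D_7; terminal Gordon value at t=7 with g = 0.023; discount at r = 0.076.
D_1 = 5.1095
D_2 = 5.9066
D_3 = 6.8280
D_4 = 7.5040
D_5 = 8.2469
D_6 = 9.0634
D_7 = 9.9606
TV_7 = 10.1897/(0.076−0.023) = 192.2588
P₀ = Σ Dₜ/(1+r)ᵗ + TV_7/(1+r)^7 = 153.5853

$153.59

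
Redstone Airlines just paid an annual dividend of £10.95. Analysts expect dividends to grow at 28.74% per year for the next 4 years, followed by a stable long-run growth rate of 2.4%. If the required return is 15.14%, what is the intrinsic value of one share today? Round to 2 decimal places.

£195.91

Two-stage DDM. Project D₁…D_4 at 0.2874, terminal growth 0.024, discount at r = 0.1514.
D_1 = 14.0970
D_2 = 18.1485
D_3 = 23.3644
D_4 = 30.0793
Terminal value at t=4: TV = D_5/(r−g) = 30.8012/(0.1514−0.024) = 241.7679
P₀ = 14.0970/(1+0.1514)^1 + 18.1485/(1+0.1514)^2 + 23.3644/(1+0.1514)^3 + 30.0793/(1+0.1514)^4 + 241.7679/(1+0.1514)^4 = 195.9144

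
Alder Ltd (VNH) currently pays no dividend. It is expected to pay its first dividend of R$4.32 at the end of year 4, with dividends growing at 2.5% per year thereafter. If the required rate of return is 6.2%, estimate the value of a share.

R$97.48

Deferred-dividend DDM. At t=3 the remaining stream is a growing perpetuity with first payment D_4 = 4.32.
V_3 = D_4/(r−g) = 4.32/(0.062−0.025) = 116.7568
P₀ = V_3/(1+r)^3 = 116.7568/(1+0.062)^3 = 97.4784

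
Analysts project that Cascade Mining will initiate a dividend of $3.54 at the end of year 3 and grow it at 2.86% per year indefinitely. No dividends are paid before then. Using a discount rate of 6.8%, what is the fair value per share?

Deferred-dividend DDM. At t=2 the remaining stream is a growing perpetuity with first payment D_3 = 3.54.
V_2 = D_3/(r−g) = 3.54/(0.068−0.0286) = 89.8477
P₀ = V_2/(1+r)^2 = 89.8477/(1+0.068)^2 = 78.7707

$78.77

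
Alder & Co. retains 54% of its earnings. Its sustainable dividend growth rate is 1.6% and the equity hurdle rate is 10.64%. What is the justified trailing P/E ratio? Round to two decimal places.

5.17

Payout ratio b = 1 − 0.54 = 0.46.
Justified trailing P/E = b(1+g)/(r−g) = 0.46×(1+0.016)/(0.1064−0.016) = 5.1699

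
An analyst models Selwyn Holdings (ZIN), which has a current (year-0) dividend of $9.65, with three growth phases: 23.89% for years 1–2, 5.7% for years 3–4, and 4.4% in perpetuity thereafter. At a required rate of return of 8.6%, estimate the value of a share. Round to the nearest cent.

$343.41

Three-stage DDM. Project D₁…D_4; terminal Gordon value at t=4 with g = 0.044; discount at r = 0.086.
D_1 = 11.9554
D_2 = 14.8115
D_3 = 15.6558
D_4 = 16.5482
TV_4 = 17.2763/(0.086−0.044) = 411.3401
P₀ = Σ Dₜ/(1+r)ᵗ + TV_4/(1+r)^4 = 343.4079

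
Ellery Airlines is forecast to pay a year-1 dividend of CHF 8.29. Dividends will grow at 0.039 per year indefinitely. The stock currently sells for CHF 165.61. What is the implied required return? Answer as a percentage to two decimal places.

8.91%

Rearranging the constant-growth DDM: r = D₁/P₀ + g.
r = 8.2900 / 165.61 + 0.039 = 0.05006 + 0.039 = 0.08906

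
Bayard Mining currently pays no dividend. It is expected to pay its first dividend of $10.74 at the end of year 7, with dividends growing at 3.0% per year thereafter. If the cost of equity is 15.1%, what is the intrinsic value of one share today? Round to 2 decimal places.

$38.17

Deferred-dividend DDM. At t=6 the remaining stream is a growing perpetuity with first payment D_7 = 10.74.
V_6 = D_7/(r−g) = 10.74/(0.151−0.03) = 88.7603
P₀ = V_6/(1+r)^6 = 88.7603/(1+0.151)^6 = 38.1739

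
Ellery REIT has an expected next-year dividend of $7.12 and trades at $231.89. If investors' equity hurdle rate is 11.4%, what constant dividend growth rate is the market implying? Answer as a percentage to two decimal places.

8.33%

From P₀ = D₁/(r − g), the implied growth is g = r − D₁/P₀.
g = 0.114 − 7.12/231.89 = 0.114 − 0.03070 = 0.08330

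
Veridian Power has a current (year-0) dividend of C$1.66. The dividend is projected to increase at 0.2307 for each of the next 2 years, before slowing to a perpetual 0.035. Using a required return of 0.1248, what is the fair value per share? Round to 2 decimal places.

Two-stage DDM. Project D₁…D_2 at 0.2307, terminal growth 0.035, discount at r = 0.1248.
D_1 = 2.0430
D_2 = 2.5143
Terminal value at t=2: TV = D_3/(r−g) = 2.6023/(0.1248−0.035) = 28.9785
P₀ = 2.0430/(1+0.1248)^1 + 2.5143/(1+0.1248)^2 + 28.9785/(1+0.1248)^2 = 26.7083

C$26.71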